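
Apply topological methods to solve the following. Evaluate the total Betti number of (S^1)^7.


b_k(T^7) = C(7,k), so the sum over k is sum_k C(7,k) = 2^7.
Total = 2^7 = 128

128


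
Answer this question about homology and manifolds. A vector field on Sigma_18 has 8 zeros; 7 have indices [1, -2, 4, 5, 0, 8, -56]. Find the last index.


Poincare-Hopf: sum of indices = chi(M).
chi(Sigma_18) = 2 - 2*18 = -34.
Sum of known indices = -40.
x = chi - (sum known) = -34 - (-40) = 6

6


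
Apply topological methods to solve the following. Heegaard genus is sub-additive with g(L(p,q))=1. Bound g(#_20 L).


Heegaard genus satisfies g(A#B) <= g(A) + g(B).
Each lens space has g = 1.
Upper bound: 20 * 1 = 20

20


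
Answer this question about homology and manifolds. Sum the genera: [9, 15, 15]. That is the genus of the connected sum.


Genus is additive under connected sum of orientable surfaces.
g = 9 + 15 + 15 = 39

39


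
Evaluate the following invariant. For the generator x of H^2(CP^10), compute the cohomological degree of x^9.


|x| = 2 in H^*(CP^n).
|x^9| = 9 * |x| = 9 * 2 = 18

18


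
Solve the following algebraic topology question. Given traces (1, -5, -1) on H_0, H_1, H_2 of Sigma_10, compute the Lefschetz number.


L(f) = tr(f_0*) - tr(f_1*) + tr(f_2*).
= 1 - (-5) + (-1)
= 5

5


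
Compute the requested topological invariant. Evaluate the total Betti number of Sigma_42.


For Sigma_42: b_0 = 1, b_1 = 2g = 84, b_2 = 1.
Total = 1 + 84 + 1 = 86

86


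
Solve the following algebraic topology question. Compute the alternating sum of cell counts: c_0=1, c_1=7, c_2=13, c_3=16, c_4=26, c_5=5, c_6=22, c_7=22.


chi = sum_k (-1)^k c_k.
= (-1)^0*1 + (-1)^1*7 + (-1)^2*13 + (-1)^3*16 + (-1)^4*26 + (-1)^5*5 + (-1)^6*22 + (-1)^7*22
= (1) + (-7) + (13) + (-16) + (26) + (-5) + (22) + (-22)
= 12

12


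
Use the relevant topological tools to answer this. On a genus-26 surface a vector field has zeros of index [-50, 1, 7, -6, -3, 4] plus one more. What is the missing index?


Poincare-Hopf: sum of indices = chi(M).
chi(Sigma_26) = 2 - 2*26 = -50.
Sum of known indices = -47.
x = chi - (sum known) = -50 - (-47) = -3

-3


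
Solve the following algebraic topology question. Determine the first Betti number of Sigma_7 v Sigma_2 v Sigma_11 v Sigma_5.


For a wedge X v Y: reduced H_k(X v Y) = H_k(X) + H_k(Y).
Each Sigma_g contributes b_1 = 2g.
b_1 = 14 + 4 + 22 + 10 = 50

50


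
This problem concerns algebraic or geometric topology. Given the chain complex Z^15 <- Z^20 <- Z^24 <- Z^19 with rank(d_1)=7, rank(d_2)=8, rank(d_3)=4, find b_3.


rank H_k = rank(ker d_k) - rank(im d_{k+1}).
rank(ker d_3) = rank(C_3) - rank(d_3) = 19 - 4 = 15.
rank(im d_{3+1}) = 0.
rank H_3 = 15 - 0 = 15

15


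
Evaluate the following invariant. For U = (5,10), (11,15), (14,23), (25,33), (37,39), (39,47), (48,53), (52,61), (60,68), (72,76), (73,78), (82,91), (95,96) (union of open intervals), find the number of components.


Sort and merge overlapping open intervals.
Merged: (5,10), (11,23), (25,33), (37,39), (39,47), (48,68), (72,78), (82,91), (95,96).
Number of components = 9

9


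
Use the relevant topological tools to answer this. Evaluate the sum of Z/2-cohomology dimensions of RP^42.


H^k(RP^42; Z/2) = Z/2 for each 0 <= k <= 42.
Total dimension = 42 + 1 = 43

43


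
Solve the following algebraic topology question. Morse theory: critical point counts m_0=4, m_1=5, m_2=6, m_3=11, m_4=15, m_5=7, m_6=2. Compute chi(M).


Morse theory: chi(M) = sum_k (-1)^k m_k where m_k = #(index-k critical points).
= (4) + (-5) + (6) + (-11) + (15) + (-7) + (2) = 4

4


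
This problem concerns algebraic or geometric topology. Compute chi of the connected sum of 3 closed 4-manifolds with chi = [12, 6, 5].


For n-manifolds: chi(A#B) = chi(A) + chi(B) - chi(S^4).
chi(S^4) = 1 + (-1)^4 = 2.
chi(#) = (sum chi_i) - (3-1)*chi(S^4) = 23 - 2*2 = 19

19


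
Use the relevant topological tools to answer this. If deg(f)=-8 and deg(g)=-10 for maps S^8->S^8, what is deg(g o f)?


Degree is multiplicative under composition: deg(g o f) = deg(g) * deg(f).
= -10 * -8 = 80

80


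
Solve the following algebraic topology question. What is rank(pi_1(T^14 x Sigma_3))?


pi_1(A x B) = pi_1(A) x pi_1(B); rank of abelianization = b_1.
b_1(T^14) = 14, b_1(Sigma_3) = 2*3 = 6.
b_1(product) = 14 + 6 = 20

20


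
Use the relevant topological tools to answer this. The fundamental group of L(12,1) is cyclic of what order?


pi_1(L(p,q)) = Z/pZ for any q coprime to p.
|pi_1(L(12,1))| = 12

12


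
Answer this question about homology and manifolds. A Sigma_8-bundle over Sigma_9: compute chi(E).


For a fiber bundle F -> E -> B (with CW structure): chi(E) = chi(B) * chi(F).
chi(Sigma_9) = -16, chi(Sigma_8) = -14.
chi(E) = (-16) * (-14) = 224

224


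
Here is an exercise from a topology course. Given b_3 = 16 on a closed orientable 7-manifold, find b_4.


Poincare duality for closed orientable n-manifolds: b_k = b_{n-k}.
Here n = 7, so b_4 = b_3 = 16

16


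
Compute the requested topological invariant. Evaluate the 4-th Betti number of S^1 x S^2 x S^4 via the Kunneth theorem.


Each S^d has Poincare polynomial 1 + t^d.
The product S^1 x S^2 x S^4 has Poincare polynomial prod(1+t^d_i).
Expanding: b_0=1, b_1=1, b_2=1, b_3=1, b_4=1, b_5=1, b_6=1, b_7=1.
b_4 = 1

1


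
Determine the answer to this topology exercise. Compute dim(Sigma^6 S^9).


Each suspension raises dimension by 1: Sigma S^n = S^{n+1}.
Sigma^6 S^9 = S^{9+6} = S^15

15


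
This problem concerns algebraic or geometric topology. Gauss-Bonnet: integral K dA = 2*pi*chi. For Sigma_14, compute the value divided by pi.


Gauss-Bonnet: integral K dA = 2*pi*chi(M).
chi(Sigma_14) = 2 - 2*14 = -26.
(integral K dA)/pi = 2*chi = 2*(-26) = -52

-52


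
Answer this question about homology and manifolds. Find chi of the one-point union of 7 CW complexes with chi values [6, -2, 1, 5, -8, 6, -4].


chi(A v B) = chi(A) + chi(B) - 1 (one point identified).
For 7 spaces: chi = (sum chi_i) - (7 - 1).
sum = 4; chi = 4 - 6 = -2

-2


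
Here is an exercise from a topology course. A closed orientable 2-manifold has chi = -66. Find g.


chi = 2 - 2g for closed orientable surfaces.
-66 = 2 - 2g
2g = 2 - (-66) = 68
g = 34

34


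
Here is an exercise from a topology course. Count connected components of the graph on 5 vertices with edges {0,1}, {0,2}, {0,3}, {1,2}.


Run DFS/union-find over 5 vertices.
V = 5, E = 4.
Number of components = 2

2


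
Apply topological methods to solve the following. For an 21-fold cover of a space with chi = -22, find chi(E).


For a finite covering: chi(E) = (number of sheets) * chi(B).
chi(E) = 21 * (-22) = -462

-462


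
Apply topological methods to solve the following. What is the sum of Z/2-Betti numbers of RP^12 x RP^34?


dim H^*(RP^n; Z/2) = n+1 (one Z/2 in each degree 0..n).
Total Betti number is multiplicative.
Total = (12+1) * (34+1) = 13 * 35 = 455

455


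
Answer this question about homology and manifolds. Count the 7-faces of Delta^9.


Delta^9 has 9+1 vertices. A 7-face is a choice of 7+1 vertices.
f_7 = C(9+1, 7+1) = C(10,8) = 45

45


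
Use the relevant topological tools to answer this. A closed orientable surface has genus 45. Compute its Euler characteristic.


For a closed orientable surface of genus g: chi = 2 - 2g.
Here g = 45.
chi = 2 - 2*45 = 2 - 90 = -88

-88


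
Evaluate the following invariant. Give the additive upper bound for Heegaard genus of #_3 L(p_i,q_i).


Heegaard genus satisfies g(A#B) <= g(A) + g(B).
Each lens space has g = 1.
Upper bound: 3 * 1 = 3

3


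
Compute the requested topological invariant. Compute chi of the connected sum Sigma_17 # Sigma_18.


chi(Sigma_17) = 2 - 2*17 = -32
chi(Sigma_18) = 2 - 2*18 = -34
For surfaces: chi(A#B) = chi(A) + chi(B) - 2.
chi = -32 + -34 - 2 = -68

-68


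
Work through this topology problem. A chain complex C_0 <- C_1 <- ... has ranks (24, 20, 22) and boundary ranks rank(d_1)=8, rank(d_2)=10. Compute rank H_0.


rank H_k = rank(ker d_k) - rank(im d_{k+1}).
rank(ker d_0) = rank(C_0) - rank(d_0) = 24 - 0 = 24.
rank(im d_{0+1}) = 8.
rank H_0 = 24 - 8 = 16

16


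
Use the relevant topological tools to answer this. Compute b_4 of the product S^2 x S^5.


Each S^d has Poincare polynomial 1 + t^d.
The product S^2 x S^5 has Poincare polynomial prod(1+t^d_i).
Expanding: b_0=1, b_2=1, b_5=1, b_7=1.
b_4 = 0

0


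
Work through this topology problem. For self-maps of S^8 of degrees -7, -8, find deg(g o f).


Degree is multiplicative under composition: deg(g o f) = deg(g) * deg(f).
= -8 * -7 = 56

56


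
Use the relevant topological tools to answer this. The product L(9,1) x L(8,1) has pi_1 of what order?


pi_1(X x Y) = pi_1(X) x pi_1(Y).
pi_1(L(9,1)) = Z/9, pi_1(L(8,1)) = Z/8.
|Z/9 x Z/8| = 9 * 8 = 72

72


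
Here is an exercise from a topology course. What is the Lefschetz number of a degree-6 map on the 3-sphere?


On S^3: L(f) = tr(f_0*) + (-1)^3 tr(f_3*) = 1 + (-1)^3 * deg(f).
L(f) = 1 + (-1)^3 * 6 = 1 + -6 = -5

-5


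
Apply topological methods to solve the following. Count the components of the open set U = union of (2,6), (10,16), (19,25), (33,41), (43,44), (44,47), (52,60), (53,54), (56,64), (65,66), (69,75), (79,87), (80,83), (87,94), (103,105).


Sort and merge overlapping open intervals.
Merged: (2,6), (10,16), (19,25), (33,41), (43,44), (44,47), (52,64), (65,66), (69,75), (79,87), (87,94), (103,105).
Number of components = 12

12


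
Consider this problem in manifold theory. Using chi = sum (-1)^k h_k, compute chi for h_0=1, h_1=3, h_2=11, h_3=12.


Handles of index k contribute (-1)^k to chi (same as CW cells).
chi = (1) + (-3) + (11) + (-12) = -3

-3


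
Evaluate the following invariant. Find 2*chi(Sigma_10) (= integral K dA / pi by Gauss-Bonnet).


Gauss-Bonnet: integral K dA = 2*pi*chi(M).
chi(Sigma_10) = 2 - 2*10 = -18.
(integral K dA)/pi = 2*chi = 2*(-18) = -36

-36


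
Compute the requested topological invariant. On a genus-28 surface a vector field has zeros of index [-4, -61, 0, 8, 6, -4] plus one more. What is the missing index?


Poincare-Hopf: sum of indices = chi(M).
chi(Sigma_28) = 2 - 2*28 = -54.
Sum of known indices = -55.
x = chi - (sum known) = -54 - (-55) = 1

1


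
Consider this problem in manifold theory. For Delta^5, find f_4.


Delta^5 has 5+1 vertices. A 4-face is a choice of 4+1 vertices.
f_4 = C(5+1, 4+1) = C(6,5) = 6

6


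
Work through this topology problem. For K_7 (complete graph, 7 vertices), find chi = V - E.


K_7: V = 7, E = C(7,2) = 21.
chi = V - E = 7 - 21 = -14

-14


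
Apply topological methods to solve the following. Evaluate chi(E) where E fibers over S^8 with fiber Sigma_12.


chi(S^8) = 2 (n even), chi(Sigma_12) = 2 - 2*12 = -22.
chi(E) = 2 * (-22) = -44

-44


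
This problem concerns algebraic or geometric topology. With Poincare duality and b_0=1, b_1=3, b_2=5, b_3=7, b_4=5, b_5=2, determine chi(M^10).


By Poincare duality b_k = b_{10-k}, so full Betti numbers: b_0=1, b_1=3, b_2=5, b_3=7, b_4=5, b_5=2, b_6=5, b_7=7, b_8=5, b_9=3, b_10=1.
chi = sum (-1)^k b_k = 0

0


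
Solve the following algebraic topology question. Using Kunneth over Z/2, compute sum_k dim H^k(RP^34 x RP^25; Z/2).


dim H^*(RP^n; Z/2) = n+1 (one Z/2 in each degree 0..n).
Total Betti number is multiplicative.
Total = (34+1) * (25+1) = 35 * 26 = 910

910


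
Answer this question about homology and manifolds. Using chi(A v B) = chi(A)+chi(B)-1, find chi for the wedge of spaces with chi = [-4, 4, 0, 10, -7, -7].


chi(A v B) = chi(A) + chi(B) - 1 (one point identified).
For 6 spaces: chi = (sum chi_i) - (6 - 1).
sum = -4; chi = -4 - 5 = -9

-9


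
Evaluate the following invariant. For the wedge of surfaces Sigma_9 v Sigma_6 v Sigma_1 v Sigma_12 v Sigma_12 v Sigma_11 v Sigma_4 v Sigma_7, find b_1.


For a wedge X v Y: reduced H_k(X v Y) = H_k(X) + H_k(Y).
Each Sigma_g contributes b_1 = 2g.
b_1 = 18 + 12 + 2 + 24 + 24 + 22 + 8 + 14 = 124

124


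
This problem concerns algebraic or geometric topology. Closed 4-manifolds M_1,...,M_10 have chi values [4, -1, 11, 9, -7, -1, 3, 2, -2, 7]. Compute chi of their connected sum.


For n-manifolds: chi(A#B) = chi(A) + chi(B) - chi(S^4).
chi(S^4) = 1 + (-1)^4 = 2.
chi(#) = (sum chi_i) - (10-1)*chi(S^4) = 25 - 9*2 = 7

7


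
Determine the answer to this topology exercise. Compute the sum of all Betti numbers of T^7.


b_k(T^7) = C(7,k), so the sum over k is sum_k C(7,k) = 2^7.
Total = 2^7 = 128

128


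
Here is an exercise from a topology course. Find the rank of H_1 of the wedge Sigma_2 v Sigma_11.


For a wedge: H_1(A v B) = H_1(A) + H_1(B).
b_1(Sigma_2) = 4, b_1(Sigma_11) = 22.
b_1 = 4 + 22 = 26

26


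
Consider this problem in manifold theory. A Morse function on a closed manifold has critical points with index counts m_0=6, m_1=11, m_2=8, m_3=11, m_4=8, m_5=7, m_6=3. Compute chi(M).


Morse theory: chi(M) = sum_k (-1)^k m_k where m_k = #(index-k critical points).
= (6) + (-11) + (8) + (-11) + (8) + (-7) + (3) = -4

-4


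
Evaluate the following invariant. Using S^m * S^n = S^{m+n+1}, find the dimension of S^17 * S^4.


Join of spheres: S^m * S^n = S^{m+n+1}.
dim = 17 + 4 + 1 = 22

22


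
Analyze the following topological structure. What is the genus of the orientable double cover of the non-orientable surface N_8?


chi(N_8) = 2 - 8 = -6.
Double cover: chi(Sigma_g) = 2 * chi(N_8) = 2*(-6) = -12.
2 - 2g = -12, so g = (2 - (-12))/2 = 14/2 = 7

7


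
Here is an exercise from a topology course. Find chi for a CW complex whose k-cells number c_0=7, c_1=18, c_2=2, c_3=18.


chi = sum_k (-1)^k c_k.
= (-1)^0*7 + (-1)^1*18 + (-1)^2*2 + (-1)^3*18
= (7) + (-18) + (2) + (-18)
= -27

-27


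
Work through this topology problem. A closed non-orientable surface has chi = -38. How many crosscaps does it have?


chi = 2 - k for closed non-orientable surfaces with k crosscaps.
-38 = 2 - k
k = 2 - (-38) = 40

40


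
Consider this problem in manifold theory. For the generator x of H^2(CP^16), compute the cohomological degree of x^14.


|x| = 2 in H^*(CP^n).
|x^14| = 14 * |x| = 14 * 2 = 28

28


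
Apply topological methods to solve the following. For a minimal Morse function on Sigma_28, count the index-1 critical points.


A perfect Morse function has m_k = b_k.
For Sigma_28: b_0=1, b_1=2g=56, b_2=1.
Saddles m_1 = 2g = 56

56


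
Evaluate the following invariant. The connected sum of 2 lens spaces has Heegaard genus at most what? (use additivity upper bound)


Heegaard genus satisfies g(A#B) <= g(A) + g(B).
Each lens space has g = 1.
Upper bound: 2 * 1 = 2

2


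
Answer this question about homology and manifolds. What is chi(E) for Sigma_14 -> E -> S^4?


chi(S^4) = 2 (n even), chi(Sigma_14) = 2 - 2*14 = -26.
chi(E) = 2 * (-26) = -52

-52


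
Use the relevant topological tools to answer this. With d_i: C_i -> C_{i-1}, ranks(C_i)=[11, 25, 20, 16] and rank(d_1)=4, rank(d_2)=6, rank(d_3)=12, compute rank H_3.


rank H_k = rank(ker d_k) - rank(im d_{k+1}).
rank(ker d_3) = rank(C_3) - rank(d_3) = 16 - 12 = 4.
rank(im d_{3+1}) = 0.
rank H_3 = 4 - 0 = 4

4


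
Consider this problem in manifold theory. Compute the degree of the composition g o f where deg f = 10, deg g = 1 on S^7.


Degree is multiplicative under composition: deg(g o f) = deg(g) * deg(f).
= 1 * 10 = 10

10


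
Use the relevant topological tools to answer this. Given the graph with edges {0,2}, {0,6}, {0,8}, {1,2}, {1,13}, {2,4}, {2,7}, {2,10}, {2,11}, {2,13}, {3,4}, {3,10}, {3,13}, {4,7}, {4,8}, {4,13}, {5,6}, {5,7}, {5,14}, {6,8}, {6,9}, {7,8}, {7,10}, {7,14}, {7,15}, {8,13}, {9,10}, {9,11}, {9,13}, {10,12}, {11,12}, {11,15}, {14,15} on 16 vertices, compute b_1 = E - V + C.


b_1 = E - V + (number of components).
E = 33, V = 16, components = 1.
b_1 = 33 - 16 + 1 = 18

18


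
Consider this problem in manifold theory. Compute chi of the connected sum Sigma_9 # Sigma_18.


chi(Sigma_9) = 2 - 2*9 = -16
chi(Sigma_18) = 2 - 2*18 = -34
For surfaces: chi(A#B) = chi(A) + chi(B) - 2.
chi = -16 + -34 - 2 = -52

-52


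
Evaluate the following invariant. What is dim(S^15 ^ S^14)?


S^m ^ S^n = S^{m+n}.
k = 15 + 14 = 29

29


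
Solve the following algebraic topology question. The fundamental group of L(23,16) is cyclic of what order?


pi_1(L(p,q)) = Z/pZ for any q coprime to p.
|pi_1(L(23,16))| = 23

23


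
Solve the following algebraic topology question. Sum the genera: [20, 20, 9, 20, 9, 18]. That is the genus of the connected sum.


Genus is additive under connected sum of orientable surfaces.
g = 20 + 20 + 9 + 20 + 9 + 18 = 96

96


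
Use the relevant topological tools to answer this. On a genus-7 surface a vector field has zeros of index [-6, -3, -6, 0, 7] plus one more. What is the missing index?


Poincare-Hopf: sum of indices = chi(M).
chi(Sigma_7) = 2 - 2*7 = -12.
Sum of known indices = -8.
x = chi - (sum known) = -12 - (-8) = -4

-4


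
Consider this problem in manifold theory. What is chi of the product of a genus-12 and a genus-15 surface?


chi(Sigma_12) = 2 - 2*12 = -22
chi(Sigma_15) = 2 - 2*15 = -28
chi(product) = (-22) * (-28) = 616

616


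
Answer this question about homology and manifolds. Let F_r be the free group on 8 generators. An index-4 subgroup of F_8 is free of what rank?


Nielsen-Schreier: an index-n subgroup of F_r is free of rank 1 + n(r-1).
Equivalently: chi(cover) = n*chi(base); chi(vee_r S^1) = 1 - 8 = -7.
chi(E) = 4*(-7) = -28; rank = 1 - chi(E) = 1 - (-28) = 29.
rank = 1 + 4*(8-1) = 1 + 28 = 29

29


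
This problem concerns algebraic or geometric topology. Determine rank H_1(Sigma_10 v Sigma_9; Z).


For a wedge: H_1(A v B) = H_1(A) + H_1(B).
b_1(Sigma_10) = 20, b_1(Sigma_9) = 18.
b_1 = 20 + 18 = 38

38


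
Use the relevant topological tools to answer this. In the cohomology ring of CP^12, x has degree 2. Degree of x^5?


|x| = 2 in H^*(CP^n).
|x^5| = 5 * |x| = 5 * 2 = 10

10


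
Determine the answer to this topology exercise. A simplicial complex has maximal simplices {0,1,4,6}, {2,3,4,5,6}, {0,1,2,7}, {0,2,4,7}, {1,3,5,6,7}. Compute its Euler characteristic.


Enumerate all faces; f-vector: f_0=8, f_1=26, f_2=30, f_3=13, f_4=2.
chi = sum (-1)^k f_k = 1

1


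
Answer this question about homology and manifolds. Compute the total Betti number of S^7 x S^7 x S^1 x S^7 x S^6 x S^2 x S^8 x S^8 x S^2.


Total Betti number is multiplicative under products.
Each S^d (d>=1) has total Betti number 2.
There are 9 sphere factors.
Total = 2^9 = 512

512


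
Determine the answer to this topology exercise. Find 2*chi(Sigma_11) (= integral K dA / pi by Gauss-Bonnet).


Gauss-Bonnet: integral K dA = 2*pi*chi(M).
chi(Sigma_11) = 2 - 2*11 = -20.
(integral K dA)/pi = 2*chi = 2*(-20) = -40

-40


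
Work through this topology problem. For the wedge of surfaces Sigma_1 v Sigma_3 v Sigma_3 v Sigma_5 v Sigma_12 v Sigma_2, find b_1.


For a wedge X v Y: reduced H_k(X v Y) = H_k(X) + H_k(Y).
Each Sigma_g contributes b_1 = 2g.
b_1 = 2 + 6 + 6 + 10 + 24 + 4 = 52

52


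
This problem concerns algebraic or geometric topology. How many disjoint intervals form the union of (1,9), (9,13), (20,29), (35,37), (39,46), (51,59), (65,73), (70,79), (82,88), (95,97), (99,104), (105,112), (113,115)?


Sort and merge overlapping open intervals.
Merged: (1,9), (9,13), (20,29), (35,37), (39,46), (51,59), (65,79), (82,88), (95,97), (99,104), (105,112), (113,115).
Number of components = 12

12


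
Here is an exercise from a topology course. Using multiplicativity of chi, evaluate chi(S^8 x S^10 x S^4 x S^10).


chi is multiplicative: chi(X x Y) = chi(X) chi(Y).
Each even-dim sphere has chi = 2. There are 4 factors.
chi = 2^4 = 16

16


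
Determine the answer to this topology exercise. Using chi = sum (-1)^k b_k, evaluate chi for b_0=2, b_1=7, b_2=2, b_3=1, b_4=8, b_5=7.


chi = sum_k (-1)^k b_k.
= (2) + (-7) + (2) + (-1) + (8) + (-7)
= -3

-3


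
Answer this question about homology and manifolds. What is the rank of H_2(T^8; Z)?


By the Kunneth formula, b_k(T^n) = C(n,k).
b_2(T^8) = C(8,2).
C(8,2) = 8!/(2!*6!) = 28

28


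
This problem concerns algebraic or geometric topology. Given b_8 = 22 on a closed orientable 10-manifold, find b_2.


Poincare duality for closed orientable n-manifolds: b_k = b_{n-k}.
Here n = 10, so b_2 = b_8 = 22

22


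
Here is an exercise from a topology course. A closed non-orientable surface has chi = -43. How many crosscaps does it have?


chi = 2 - k for closed non-orientable surfaces with k crosscaps.
-43 = 2 - k
k = 2 - (-43) = 45

45


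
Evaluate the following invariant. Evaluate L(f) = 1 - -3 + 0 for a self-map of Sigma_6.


L(f) = tr(f_0*) - tr(f_1*) + tr(f_2*).
= 1 - (-3) + (0)
= 4

4


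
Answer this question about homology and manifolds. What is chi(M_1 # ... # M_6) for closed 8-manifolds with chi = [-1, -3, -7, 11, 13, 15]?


For n-manifolds: chi(A#B) = chi(A) + chi(B) - chi(S^8).
chi(S^8) = 1 + (-1)^8 = 2.
chi(#) = (sum chi_i) - (6-1)*chi(S^8) = 28 - 5*2 = 18

18


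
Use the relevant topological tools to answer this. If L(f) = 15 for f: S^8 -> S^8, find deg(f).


L(f) = 1 + (-1)^8 deg(f) on S^8.
15 = 1 + (-1)^8 * deg(f)
(-1)^8 * deg(f) = 14
deg(f) = 14

14


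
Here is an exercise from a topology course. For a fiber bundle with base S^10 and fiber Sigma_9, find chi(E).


chi(S^10) = 2 (n even), chi(Sigma_9) = 2 - 2*9 = -16.
chi(E) = 2 * (-16) = -32

-32


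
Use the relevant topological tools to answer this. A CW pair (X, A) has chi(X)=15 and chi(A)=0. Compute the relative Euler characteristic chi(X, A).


Relative Euler characteristic: chi(X, A) = chi(X) - chi(A).
= 15 - (0) = 15

15


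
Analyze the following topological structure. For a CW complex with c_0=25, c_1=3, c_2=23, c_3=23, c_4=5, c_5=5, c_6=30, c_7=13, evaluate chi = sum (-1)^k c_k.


chi = sum_k (-1)^k c_k.
= (-1)^0*25 + (-1)^1*3 + (-1)^2*23 + (-1)^3*23 + (-1)^4*5 + (-1)^5*5 + (-1)^6*30 + (-1)^7*13
= (25) + (-3) + (23) + (-23) + (5) + (-5) + (30) + (-13)
= 39

39


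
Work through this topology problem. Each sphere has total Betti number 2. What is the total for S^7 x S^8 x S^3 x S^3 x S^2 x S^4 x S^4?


Total Betti number is multiplicative under products.
Each S^d (d>=1) has total Betti number 2.
There are 7 sphere factors.
Total = 2^7 = 128

128


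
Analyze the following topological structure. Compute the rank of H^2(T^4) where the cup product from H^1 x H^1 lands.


Cup product: H^p x H^q -> H^{p+q}; here p+q = 1+1 = 2.
rank H^k(T^n) = C(n,k).
C(4,2) = 6

6


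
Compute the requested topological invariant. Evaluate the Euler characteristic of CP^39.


CP^39 has one cell in each even dimension 0, 2, ..., 2*39 (39+1 cells total).
All cells are even-dimensional, so chi = number of cells.
chi = 39 + 1 = 40

40


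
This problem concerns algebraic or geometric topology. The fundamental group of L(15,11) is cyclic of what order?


pi_1(L(p,q)) = Z/pZ for any q coprime to p.
|pi_1(L(15,11))| = 15

15


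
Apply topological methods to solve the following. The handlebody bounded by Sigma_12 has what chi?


A genus-g handlebody deformation retracts to a wedge of g circles.
chi(vee_g S^1) = 1 - g.
chi(H_12) = 1 - 12 = -11

-11


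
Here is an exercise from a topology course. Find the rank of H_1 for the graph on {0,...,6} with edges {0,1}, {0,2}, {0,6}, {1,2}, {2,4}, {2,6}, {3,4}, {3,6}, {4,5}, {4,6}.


b_1 = E - V + (number of components).
E = 10, V = 7, components = 1.
b_1 = 10 - 7 + 1 = 4

4


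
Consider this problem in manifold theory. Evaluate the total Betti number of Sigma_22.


For Sigma_22: b_0 = 1, b_1 = 2g = 44, b_2 = 1.
Total = 1 + 44 + 1 = 46

46


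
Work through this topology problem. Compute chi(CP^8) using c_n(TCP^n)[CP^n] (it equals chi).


For any closed oriented manifold, <e(TM),[M]> = chi(M).
chi(CP^8) = 8+1 = 9

9


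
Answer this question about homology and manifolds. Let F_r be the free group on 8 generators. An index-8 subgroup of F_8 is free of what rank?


Nielsen-Schreier: an index-n subgroup of F_r is free of rank 1 + n(r-1).
Equivalently: chi(cover) = n*chi(base); chi(vee_r S^1) = 1 - 8 = -7.
chi(E) = 8*(-7) = -56; rank = 1 - chi(E) = 1 - (-56) = 57.
rank = 1 + 8*(8-1) = 1 + 56 = 57

57


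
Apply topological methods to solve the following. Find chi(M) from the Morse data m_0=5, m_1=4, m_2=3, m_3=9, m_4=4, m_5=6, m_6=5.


Morse theory: chi(M) = sum_k (-1)^k m_k where m_k = #(index-k critical points).
= (5) + (-4) + (3) + (-9) + (4) + (-6) + (5) = -2

-2


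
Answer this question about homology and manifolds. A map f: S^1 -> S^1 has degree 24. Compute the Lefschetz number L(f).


On S^1: L(f) = tr(f_0*) + (-1)^1 tr(f_1*) = 1 + (-1)^1 * deg(f).
L(f) = 1 + (-1)^1 * 24 = 1 + -24 = -23

-23


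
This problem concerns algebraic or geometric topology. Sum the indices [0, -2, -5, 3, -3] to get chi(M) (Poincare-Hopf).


Poincare-Hopf: chi(M) = sum of indices of zeros.
chi = (0) + (-2) + (-5) + (3) + (-3) = -7

-7


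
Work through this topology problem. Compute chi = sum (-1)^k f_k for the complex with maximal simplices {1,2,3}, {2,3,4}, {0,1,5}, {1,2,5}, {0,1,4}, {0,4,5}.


Enumerate all faces; f-vector: f_0=6, f_1=12, f_2=6.
chi = sum (-1)^k f_k = 0

0


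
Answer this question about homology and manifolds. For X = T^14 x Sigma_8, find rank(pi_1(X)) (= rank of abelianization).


pi_1(A x B) = pi_1(A) x pi_1(B); rank of abelianization = b_1.
b_1(T^14) = 14, b_1(Sigma_8) = 2*8 = 16.
b_1(product) = 14 + 16 = 30

30


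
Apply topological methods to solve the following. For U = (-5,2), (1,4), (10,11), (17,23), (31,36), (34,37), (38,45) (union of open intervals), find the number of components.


Sort and merge overlapping open intervals.
Merged: (-5,4), (10,11), (17,23), (31,37), (38,45).
Number of components = 5

5


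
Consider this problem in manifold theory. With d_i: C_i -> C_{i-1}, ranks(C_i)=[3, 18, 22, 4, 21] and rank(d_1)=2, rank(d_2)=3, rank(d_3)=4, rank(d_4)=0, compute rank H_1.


rank H_k = rank(ker d_k) - rank(im d_{k+1}).
rank(ker d_1) = rank(C_1) - rank(d_1) = 18 - 2 = 16.
rank(im d_{1+1}) = 3.
rank H_1 = 16 - 3 = 13

13


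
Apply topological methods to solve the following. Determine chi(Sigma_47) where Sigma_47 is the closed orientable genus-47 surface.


For a closed orientable surface of genus g: chi = 2 - 2g.
Here g = 47.
chi = 2 - 2*47 = 2 - 94 = -92

-92


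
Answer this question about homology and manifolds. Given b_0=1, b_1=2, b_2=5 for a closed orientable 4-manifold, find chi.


By Poincare duality b_k = b_{4-k}, so full Betti numbers: b_0=1, b_1=2, b_2=5, b_3=2, b_4=1.
chi = sum (-1)^k b_k = 3

3


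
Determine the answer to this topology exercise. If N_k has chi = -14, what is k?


chi = 2 - k for closed non-orientable surfaces with k crosscaps.
-14 = 2 - k
k = 2 - (-14) = 16

16


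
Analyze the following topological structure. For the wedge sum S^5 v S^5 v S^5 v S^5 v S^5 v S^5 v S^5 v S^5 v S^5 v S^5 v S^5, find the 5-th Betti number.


For a wedge of spheres, H_k (k>0) is free on one generator per sphere of dimension k.
Spheres of dimension 5: count = 11.
b_5 = 11

11


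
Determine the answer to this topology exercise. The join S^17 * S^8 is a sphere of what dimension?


Join of spheres: S^m * S^n = S^{m+n+1}.
dim = 17 + 8 + 1 = 26

26


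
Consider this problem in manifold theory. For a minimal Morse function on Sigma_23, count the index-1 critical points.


A perfect Morse function has m_k = b_k.
For Sigma_23: b_0=1, b_1=2g=46, b_2=1.
Saddles m_1 = 2g = 46

46


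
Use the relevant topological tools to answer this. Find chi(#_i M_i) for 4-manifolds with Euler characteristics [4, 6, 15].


For n-manifolds: chi(A#B) = chi(A) + chi(B) - chi(S^4).
chi(S^4) = 1 + (-1)^4 = 2.
chi(#) = (sum chi_i) - (3-1)*chi(S^4) = 25 - 2*2 = 21

21


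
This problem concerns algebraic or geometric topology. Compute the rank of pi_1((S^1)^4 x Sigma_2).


pi_1(A x B) = pi_1(A) x pi_1(B); rank of abelianization = b_1.
b_1(T^4) = 4, b_1(Sigma_2) = 2*2 = 4.
b_1(product) = 4 + 4 = 8

8


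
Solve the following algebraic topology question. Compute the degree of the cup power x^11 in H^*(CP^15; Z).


|x| = 2 in H^*(CP^n).
|x^11| = 11 * |x| = 11 * 2 = 22

22


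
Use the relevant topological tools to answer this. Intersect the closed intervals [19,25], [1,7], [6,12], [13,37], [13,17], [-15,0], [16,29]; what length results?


Intersection = [max(a_i), min(b_i)] = [19, 0].
Since 19 > 0, the intersection is empty.
Length = 0

0


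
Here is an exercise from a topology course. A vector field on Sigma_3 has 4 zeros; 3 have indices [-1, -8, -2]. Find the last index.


Poincare-Hopf: sum of indices = chi(M).
chi(Sigma_3) = 2 - 2*3 = -4.
Sum of known indices = -11.
x = chi - (sum known) = -4 - (-11) = 7

7


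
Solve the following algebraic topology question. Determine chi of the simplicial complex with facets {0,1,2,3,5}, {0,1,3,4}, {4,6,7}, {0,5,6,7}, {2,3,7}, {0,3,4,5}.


Enumerate all faces; f-vector: f_0=8, f_1=23, f_2=21, f_3=8, f_4=1.
chi = sum (-1)^k f_k = -1

-1


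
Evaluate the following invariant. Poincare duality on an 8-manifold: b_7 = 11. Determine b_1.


Poincare duality for closed orientable n-manifolds: b_k = b_{n-k}.
Here n = 8, so b_1 = b_7 = 11

11


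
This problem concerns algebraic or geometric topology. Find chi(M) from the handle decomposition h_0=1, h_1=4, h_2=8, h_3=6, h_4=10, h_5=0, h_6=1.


Handles of index k contribute (-1)^k to chi (same as CW cells).
chi = (1) + (-4) + (8) + (-6) + (10) + (0) + (1) = 10

10


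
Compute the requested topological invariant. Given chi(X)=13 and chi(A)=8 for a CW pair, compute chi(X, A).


Relative Euler characteristic: chi(X, A) = chi(X) - chi(A).
= 13 - (8) = 5

5


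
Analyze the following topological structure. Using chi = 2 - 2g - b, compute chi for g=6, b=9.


For a compact orientable surface with genus g and b boundary components: chi = 2 - 2g - b.
chi = 2 - 2*6 - 9 = 2 - 12 - 9 = -19

-19


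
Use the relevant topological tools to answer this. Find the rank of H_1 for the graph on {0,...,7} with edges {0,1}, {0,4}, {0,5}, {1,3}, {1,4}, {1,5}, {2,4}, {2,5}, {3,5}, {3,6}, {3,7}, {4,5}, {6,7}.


b_1 = E - V + (number of components).
E = 13, V = 8, components = 1.
b_1 = 13 - 8 + 1 = 6

6


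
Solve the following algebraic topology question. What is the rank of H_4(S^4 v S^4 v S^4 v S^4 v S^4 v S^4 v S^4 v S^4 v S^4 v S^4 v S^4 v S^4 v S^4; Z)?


For a wedge of spheres, H_k (k>0) is free on one generator per sphere of dimension k.
Spheres of dimension 4: count = 13.
b_4 = 13

13


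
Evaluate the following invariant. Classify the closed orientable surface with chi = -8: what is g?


chi = 2 - 2g for closed orientable surfaces.
-8 = 2 - 2g
2g = 2 - (-8) = 10
g = 5

5


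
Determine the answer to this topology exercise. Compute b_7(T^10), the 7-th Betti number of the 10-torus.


By the Kunneth formula, b_k(T^n) = C(n,k).
b_7(T^10) = C(10,7).
C(10,7) = 10!/(7!*3!) = 120

120


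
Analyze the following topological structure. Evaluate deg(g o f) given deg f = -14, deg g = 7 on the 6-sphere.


Degree is multiplicative under composition: deg(g o f) = deg(g) * deg(f).
= 7 * -14 = -98

-98


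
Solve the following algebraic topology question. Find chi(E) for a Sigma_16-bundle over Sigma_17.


For a fiber bundle F -> E -> B (with CW structure): chi(E) = chi(B) * chi(F).
chi(Sigma_17) = -32, chi(Sigma_16) = -30.
chi(E) = (-32) * (-30) = 960

960


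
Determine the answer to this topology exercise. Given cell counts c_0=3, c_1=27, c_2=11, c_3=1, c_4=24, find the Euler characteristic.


chi = sum_k (-1)^k c_k.
= (-1)^0*3 + (-1)^1*27 + (-1)^2*11 + (-1)^3*1 + (-1)^4*24
= (3) + (-27) + (11) + (-1) + (24)
= 10

10


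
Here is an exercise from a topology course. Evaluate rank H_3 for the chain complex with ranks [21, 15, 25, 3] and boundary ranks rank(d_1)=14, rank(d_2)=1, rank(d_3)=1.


rank H_k = rank(ker d_k) - rank(im d_{k+1}).
rank(ker d_3) = rank(C_3) - rank(d_3) = 3 - 1 = 2.
rank(im d_{3+1}) = 0.
rank H_3 = 2 - 0 = 2

2


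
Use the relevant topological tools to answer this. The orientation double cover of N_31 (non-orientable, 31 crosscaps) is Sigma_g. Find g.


chi(N_31) = 2 - 31 = -29.
Double cover: chi(Sigma_g) = 2 * chi(N_31) = 2*(-29) = -58.
2 - 2g = -58, so g = (2 - (-58))/2 = 60/2 = 30

30


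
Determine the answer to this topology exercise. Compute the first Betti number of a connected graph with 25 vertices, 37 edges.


For a connected graph: rank(pi_1) = b_1 = E - V + 1 = 1 - chi.
chi = V - E = 25 - 37 = -12.
rank = 1 - (-12) = 37 - 25 + 1 = 13

13


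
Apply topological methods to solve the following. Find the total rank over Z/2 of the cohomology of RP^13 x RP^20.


dim H^*(RP^n; Z/2) = n+1 (one Z/2 in each degree 0..n).
Total Betti number is multiplicative.
Total = (13+1) * (20+1) = 14 * 21 = 294

294


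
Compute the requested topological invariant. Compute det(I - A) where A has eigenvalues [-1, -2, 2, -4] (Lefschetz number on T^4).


For a torus self-map: L(f) = det(I - A) where A acts on H_1.
L(f) = (1--1) * (1--2) * (1-2) * (1--4) = 2 * 3 * -1 * 5 = -30

-30


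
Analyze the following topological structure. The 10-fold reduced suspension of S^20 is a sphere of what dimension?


Each suspension raises dimension by 1: Sigma S^n = S^{n+1}.
Sigma^10 S^20 = S^{20+10} = S^30

30


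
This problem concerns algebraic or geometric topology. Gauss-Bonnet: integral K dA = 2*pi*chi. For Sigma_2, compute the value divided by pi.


Gauss-Bonnet: integral K dA = 2*pi*chi(M).
chi(Sigma_2) = 2 - 2*2 = -2.
(integral K dA)/pi = 2*chi = 2*(-2) = -4

-4


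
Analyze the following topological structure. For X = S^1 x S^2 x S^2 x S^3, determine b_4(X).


Each S^d has Poincare polynomial 1 + t^d.
The product S^1 x S^2 x S^2 x S^3 has Poincare polynomial prod(1+t^d_i).
Expanding: b_0=1, b_1=1, b_2=2, b_3=3, b_4=2, b_5=3, b_6=2, b_7=1, b_8=1.
b_4 = 2

2


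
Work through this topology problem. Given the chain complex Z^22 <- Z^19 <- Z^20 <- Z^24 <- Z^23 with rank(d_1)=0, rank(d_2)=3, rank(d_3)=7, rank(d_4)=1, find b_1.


rank H_k = rank(ker d_k) - rank(im d_{k+1}).
rank(ker d_1) = rank(C_1) - rank(d_1) = 19 - 0 = 19.
rank(im d_{1+1}) = 3.
rank H_1 = 19 - 3 = 16

16


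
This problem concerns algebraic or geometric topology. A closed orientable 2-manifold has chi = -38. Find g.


chi = 2 - 2g for closed orientable surfaces.
-38 = 2 - 2g
2g = 2 - (-38) = 40
g = 20

20


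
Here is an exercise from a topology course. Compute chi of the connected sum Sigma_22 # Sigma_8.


chi(Sigma_22) = 2 - 2*22 = -42
chi(Sigma_8) = 2 - 2*8 = -14
For surfaces: chi(A#B) = chi(A) + chi(B) - 2.
chi = -42 + -14 - 2 = -58

-58


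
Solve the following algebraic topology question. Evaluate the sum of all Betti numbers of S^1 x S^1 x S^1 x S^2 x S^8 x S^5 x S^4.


Total Betti number is multiplicative under products.
Each S^d (d>=1) has total Betti number 2.
There are 7 sphere factors.
Total = 2^7 = 128

128


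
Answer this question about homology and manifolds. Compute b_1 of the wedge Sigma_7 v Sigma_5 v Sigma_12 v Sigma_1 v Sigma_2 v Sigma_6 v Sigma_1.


For a wedge X v Y: reduced H_k(X v Y) = H_k(X) + H_k(Y).
Each Sigma_g contributes b_1 = 2g.
b_1 = 14 + 10 + 24 + 2 + 4 + 12 + 2 = 68

68


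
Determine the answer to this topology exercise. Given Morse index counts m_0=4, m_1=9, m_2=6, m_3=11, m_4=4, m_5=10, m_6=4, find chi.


Morse theory: chi(M) = sum_k (-1)^k m_k where m_k = #(index-k critical points).
= (4) + (-9) + (6) + (-11) + (4) + (-10) + (4) = -12

-12


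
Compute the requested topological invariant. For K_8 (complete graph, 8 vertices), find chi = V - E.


K_8: V = 8, E = C(8,2) = 28.
chi = V - E = 8 - 28 = -20

-20


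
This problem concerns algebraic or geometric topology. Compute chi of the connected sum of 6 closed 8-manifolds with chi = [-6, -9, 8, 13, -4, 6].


For n-manifolds: chi(A#B) = chi(A) + chi(B) - chi(S^8).
chi(S^8) = 1 + (-1)^8 = 2.
chi(#) = (sum chi_i) - (6-1)*chi(S^8) = 8 - 5*2 = -2

-2


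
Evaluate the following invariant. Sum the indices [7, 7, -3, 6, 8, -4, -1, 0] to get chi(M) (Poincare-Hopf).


Poincare-Hopf: chi(M) = sum of indices of zeros.
chi = (7) + (7) + (-3) + (6) + (8) + (-4) + (-1) + (0) = 20

20


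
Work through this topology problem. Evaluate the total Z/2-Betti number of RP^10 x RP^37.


dim H^*(RP^n; Z/2) = n+1 (one Z/2 in each degree 0..n).
Total Betti number is multiplicative.
Total = (10+1) * (37+1) = 11 * 38 = 418

418


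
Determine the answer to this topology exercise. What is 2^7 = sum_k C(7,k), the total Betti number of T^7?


b_k(T^7) = C(7,k), so the sum over k is sum_k C(7,k) = 2^7.
Total = 2^7 = 128

128


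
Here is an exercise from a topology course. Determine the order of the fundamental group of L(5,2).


pi_1(L(p,q)) = Z/pZ for any q coprime to p.
|pi_1(L(5,2))| = 5

5


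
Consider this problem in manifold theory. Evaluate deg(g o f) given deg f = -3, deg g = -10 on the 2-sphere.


Degree is multiplicative under composition: deg(g o f) = deg(g) * deg(f).
= -10 * -3 = 30

30


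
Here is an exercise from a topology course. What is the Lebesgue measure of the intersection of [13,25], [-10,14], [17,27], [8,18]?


Intersection = [max(a_i), min(b_i)] = [17, 14].
Since 17 > 14, the intersection is empty.
Length = 0

0


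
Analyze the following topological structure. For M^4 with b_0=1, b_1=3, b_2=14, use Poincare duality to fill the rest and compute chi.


By Poincare duality b_k = b_{4-k}, so full Betti numbers: b_0=1, b_1=3, b_2=14, b_3=3, b_4=1.
chi = sum (-1)^k b_k = 10

10


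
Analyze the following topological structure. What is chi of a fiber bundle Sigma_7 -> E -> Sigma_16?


For a fiber bundle F -> E -> B (with CW structure): chi(E) = chi(B) * chi(F).
chi(Sigma_16) = -30, chi(Sigma_7) = -12.
chi(E) = (-30) * (-12) = 360

360


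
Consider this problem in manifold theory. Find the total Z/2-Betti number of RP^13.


H^k(RP^13; Z/2) = Z/2 for each 0 <= k <= 13.
Total dimension = 13 + 1 = 14

14


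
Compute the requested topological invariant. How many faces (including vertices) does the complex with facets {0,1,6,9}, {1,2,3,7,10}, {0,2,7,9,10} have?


Each maximal simplex on m vertices has 2^m - 1 nonempty faces.
Take the union (dedupe shared faces).
Total distinct faces = 66

66


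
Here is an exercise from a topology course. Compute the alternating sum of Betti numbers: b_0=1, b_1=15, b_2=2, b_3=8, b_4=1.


chi = sum_k (-1)^k b_k.
= (1) + (-15) + (2) + (-8) + (1)
= -19

-19


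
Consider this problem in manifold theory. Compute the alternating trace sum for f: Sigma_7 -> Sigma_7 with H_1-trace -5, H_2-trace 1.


L(f) = tr(f_0*) - tr(f_1*) + tr(f_2*).
= 1 - (-5) + (1)
= 7

7


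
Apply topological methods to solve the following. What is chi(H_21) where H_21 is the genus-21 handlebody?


A genus-g handlebody deformation retracts to a wedge of g circles.
chi(vee_g S^1) = 1 - g.
chi(H_21) = 1 - 21 = -20

-20


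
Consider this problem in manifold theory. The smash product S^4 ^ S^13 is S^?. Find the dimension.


S^m ^ S^n = S^{m+n}.
k = 4 + 13 = 17

17


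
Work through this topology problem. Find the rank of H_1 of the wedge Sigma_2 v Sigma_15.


For a wedge: H_1(A v B) = H_1(A) + H_1(B).
b_1(Sigma_2) = 4, b_1(Sigma_15) = 30.
b_1 = 4 + 30 = 34

34


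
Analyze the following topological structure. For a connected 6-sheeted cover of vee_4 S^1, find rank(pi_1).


Nielsen-Schreier: an index-n subgroup of F_r is free of rank 1 + n(r-1).
Equivalently: chi(cover) = n*chi(base); chi(vee_r S^1) = 1 - 4 = -3.
chi(E) = 6*(-3) = -18; rank = 1 - chi(E) = 1 - (-18) = 19.
rank = 1 + 6*(4-1) = 1 + 18 = 19

19
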